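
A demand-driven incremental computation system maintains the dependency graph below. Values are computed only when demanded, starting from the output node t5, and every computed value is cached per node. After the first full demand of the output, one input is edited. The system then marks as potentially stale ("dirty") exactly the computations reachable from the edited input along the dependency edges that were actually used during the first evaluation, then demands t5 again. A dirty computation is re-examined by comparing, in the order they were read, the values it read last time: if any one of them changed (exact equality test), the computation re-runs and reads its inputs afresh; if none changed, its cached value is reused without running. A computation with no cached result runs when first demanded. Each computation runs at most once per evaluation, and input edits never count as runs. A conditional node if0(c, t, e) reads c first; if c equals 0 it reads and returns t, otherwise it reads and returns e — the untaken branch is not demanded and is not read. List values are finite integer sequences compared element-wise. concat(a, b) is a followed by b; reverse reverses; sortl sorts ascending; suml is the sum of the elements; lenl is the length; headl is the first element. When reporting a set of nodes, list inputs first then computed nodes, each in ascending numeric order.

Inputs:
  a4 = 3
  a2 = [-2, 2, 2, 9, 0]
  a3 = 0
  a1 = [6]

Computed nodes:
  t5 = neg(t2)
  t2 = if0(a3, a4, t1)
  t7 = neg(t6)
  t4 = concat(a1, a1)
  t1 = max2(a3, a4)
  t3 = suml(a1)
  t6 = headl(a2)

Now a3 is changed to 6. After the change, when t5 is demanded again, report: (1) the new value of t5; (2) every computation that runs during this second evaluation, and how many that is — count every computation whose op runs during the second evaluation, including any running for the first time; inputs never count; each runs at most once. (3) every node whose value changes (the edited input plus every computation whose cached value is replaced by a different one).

First evaluation (everything demanded from the output):
  t2 = if0(a3=0 -> then branch a4) = 3
  t5 = neg(3) = -3

Propagation after the edit:
  t1: demanded for the first time — runs, produces 6.
  t2: runs — a3 0->6; result 6.
  t5: runs — t2 3->6; result -6.

Key observation: a condition flipped, so demand reaches new nodes — t1 runs for the first time.

New value of t5: -6.
Computations that run: t1, t2, t5 — 3 in total.
Values that change: a3, t2, t5.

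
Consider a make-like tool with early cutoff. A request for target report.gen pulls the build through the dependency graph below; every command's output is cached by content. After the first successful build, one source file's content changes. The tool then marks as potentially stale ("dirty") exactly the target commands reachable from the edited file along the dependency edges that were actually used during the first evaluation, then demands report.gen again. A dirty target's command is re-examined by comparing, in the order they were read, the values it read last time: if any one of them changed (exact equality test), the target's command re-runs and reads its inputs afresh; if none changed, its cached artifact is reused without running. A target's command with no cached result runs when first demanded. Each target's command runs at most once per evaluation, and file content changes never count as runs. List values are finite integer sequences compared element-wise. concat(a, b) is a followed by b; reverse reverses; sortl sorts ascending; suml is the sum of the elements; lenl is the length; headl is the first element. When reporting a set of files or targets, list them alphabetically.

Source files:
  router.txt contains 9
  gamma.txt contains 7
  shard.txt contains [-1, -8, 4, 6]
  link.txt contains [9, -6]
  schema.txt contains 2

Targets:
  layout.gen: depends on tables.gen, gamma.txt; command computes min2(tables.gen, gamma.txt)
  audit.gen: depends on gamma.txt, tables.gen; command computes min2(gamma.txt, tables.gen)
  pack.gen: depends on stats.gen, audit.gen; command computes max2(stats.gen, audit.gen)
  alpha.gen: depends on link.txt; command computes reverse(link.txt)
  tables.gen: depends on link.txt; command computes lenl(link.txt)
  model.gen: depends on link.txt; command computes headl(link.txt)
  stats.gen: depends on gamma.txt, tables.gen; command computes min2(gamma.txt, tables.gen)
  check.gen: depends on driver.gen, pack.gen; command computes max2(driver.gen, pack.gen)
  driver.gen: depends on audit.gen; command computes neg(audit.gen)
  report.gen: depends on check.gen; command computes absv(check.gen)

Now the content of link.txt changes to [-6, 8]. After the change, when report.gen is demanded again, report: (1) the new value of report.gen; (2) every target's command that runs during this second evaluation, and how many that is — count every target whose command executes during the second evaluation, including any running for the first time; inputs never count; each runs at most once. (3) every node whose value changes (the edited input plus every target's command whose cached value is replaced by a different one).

Demanding report.gen again yields 2.
1 target commands run: tables.gen.
The nodes whose values change: link.txt.
Note the absorption at tables.gen: it re-runs yet its value is the same, leaving the output's value untouched.

First demand of the output computes:
  tables.gen = lenl([9, -6]) = 2
  audit.gen = min2(7, 2) = 2
  driver.gen = neg(2) = -2
  stats.gen = min2(7, 2) = 2
  pack.gen = max2(2, 2) = 2
  check.gen = max2(-2, 2) = 2
  report.gen = absv(2) = 2

After the edit, cleaning proceeds:
  tables.gen: a read changed (link.txt [9, -6]->[-6, 8]) — executes, giving 2 — identical to its old value.
  audit.gen: dirty, but its reads are unchanged (gamma.txt unchanged, tables.gen unchanged); cached 2 stands.
  driver.gen: dirty, but its reads are unchanged (audit.gen unchanged); cached -2 stands.
  stats.gen: dirty, but its reads are unchanged (gamma.txt unchanged, tables.gen unchanged); cached 2 stands.
  pack.gen: dirty, but its reads are unchanged (stats.gen unchanged, audit.gen unchanged); cached 2 stands.
  check.gen: dirty, but its reads are unchanged (driver.gen unchanged, pack.gen unchanged); cached 2 stands.
  report.gen: dirty, but its reads are unchanged (check.gen unchanged); cached 2 stands.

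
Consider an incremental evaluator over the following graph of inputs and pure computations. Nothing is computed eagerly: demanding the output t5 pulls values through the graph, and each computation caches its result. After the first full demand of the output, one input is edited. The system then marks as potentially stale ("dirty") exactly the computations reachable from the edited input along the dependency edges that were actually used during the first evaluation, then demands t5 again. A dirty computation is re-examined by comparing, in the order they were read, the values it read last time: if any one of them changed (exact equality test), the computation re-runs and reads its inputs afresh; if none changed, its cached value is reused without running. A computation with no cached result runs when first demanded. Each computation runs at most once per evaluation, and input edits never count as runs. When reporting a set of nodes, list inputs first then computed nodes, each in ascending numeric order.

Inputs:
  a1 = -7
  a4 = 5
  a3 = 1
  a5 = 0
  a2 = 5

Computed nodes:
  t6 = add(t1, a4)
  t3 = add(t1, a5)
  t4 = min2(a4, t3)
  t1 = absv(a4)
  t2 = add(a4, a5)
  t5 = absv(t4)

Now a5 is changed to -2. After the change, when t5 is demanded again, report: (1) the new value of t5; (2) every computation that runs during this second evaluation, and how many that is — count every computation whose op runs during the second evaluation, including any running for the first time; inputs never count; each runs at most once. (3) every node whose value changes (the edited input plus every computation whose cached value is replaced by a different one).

Initial pass — values computed on the first demand:
  t1 = absv(5) = 5
  t3 = add(5, 0) = 5
  t4 = min2(5, 5) = 5
  t5 = absv(5) = 5

Second demand — change propagation:
  t3: re-runs because a5 0->-2; new result 3.
  t4: re-runs because t3 5->3; new result 3.
  t5: re-runs because t4 5->3; new result 3.

t5 now evaluates to 3.
Run set: t3, t4, t5 (3 run).
Changed values: a5, t3, t4, t5.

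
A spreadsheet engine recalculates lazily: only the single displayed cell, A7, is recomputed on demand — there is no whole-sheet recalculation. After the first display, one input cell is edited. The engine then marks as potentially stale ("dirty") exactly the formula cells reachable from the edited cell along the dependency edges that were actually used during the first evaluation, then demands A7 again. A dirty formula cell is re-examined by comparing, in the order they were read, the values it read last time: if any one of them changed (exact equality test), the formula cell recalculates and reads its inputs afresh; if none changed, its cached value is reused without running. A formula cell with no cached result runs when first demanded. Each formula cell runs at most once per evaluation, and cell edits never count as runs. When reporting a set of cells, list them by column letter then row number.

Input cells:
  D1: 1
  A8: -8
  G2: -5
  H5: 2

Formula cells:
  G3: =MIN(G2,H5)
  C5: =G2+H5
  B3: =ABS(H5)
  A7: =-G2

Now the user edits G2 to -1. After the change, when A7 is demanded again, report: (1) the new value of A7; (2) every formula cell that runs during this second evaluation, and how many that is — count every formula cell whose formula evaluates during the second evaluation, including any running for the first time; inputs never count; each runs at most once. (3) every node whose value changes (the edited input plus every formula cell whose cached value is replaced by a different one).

New value of A7: 1.
Formula cells that run: A7 — 1 in total.
Values that change: A7, G2.

First evaluation (everything demanded from the output):
  A7 = -(-5) = 5

Propagation after the edit:
  A7: runs — G2 -5->-1; result 1.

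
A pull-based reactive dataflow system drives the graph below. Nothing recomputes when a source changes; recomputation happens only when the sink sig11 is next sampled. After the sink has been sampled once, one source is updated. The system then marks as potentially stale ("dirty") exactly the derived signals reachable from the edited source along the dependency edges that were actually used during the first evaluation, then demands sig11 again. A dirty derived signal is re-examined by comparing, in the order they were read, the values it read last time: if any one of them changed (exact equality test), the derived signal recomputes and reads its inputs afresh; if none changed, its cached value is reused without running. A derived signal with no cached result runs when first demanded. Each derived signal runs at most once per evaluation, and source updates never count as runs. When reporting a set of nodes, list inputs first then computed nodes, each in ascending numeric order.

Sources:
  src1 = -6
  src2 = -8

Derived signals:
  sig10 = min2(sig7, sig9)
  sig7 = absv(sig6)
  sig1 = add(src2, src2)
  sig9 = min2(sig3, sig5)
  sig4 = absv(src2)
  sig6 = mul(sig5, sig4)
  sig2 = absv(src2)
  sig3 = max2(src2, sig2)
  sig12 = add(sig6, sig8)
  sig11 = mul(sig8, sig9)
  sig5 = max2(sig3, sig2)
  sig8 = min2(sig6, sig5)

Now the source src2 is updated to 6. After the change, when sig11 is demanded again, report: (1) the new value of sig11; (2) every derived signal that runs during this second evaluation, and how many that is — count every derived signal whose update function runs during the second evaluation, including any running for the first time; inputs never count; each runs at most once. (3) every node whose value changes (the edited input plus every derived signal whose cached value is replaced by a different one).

New value of sig11: 36.
Derived signals that run: sig2, sig3, sig4, sig5, sig6, sig8, sig9, sig11 — 8 in total.
Values that change: src2, sig2, sig3, sig4, sig5, sig6, sig8, sig9, sig11.

First evaluation (everything demanded from the output):
  sig2 = absv(-8) = 8
  sig3 = max2(-8, 8) = 8
  sig4 = absv(-8) = 8
  sig5 = max2(8, 8) = 8
  sig6 = mul(8, 8) = 64
  sig8 = min2(64, 8) = 8
  sig9 = min2(8, 8) = 8
  sig11 = mul(8, 8) = 64

Propagation after the edit:
  sig2: runs — src2 -8->6; result 6.
  sig3: runs — src2 -8->6; sig2 8->6; result 6.
  sig4: runs — src2 -8->6; result 6.
  sig5: runs — sig3 8->6; sig2 8->6; result 6.
  sig6: runs — sig5 8->6; sig4 8->6; result 36.
  sig8: runs — sig6 64->36; sig5 8->6; result 6.
  sig9: runs — sig3 8->6; sig5 8->6; result 6.
  sig11: runs — sig8 8->6; sig9 8->6; result 36.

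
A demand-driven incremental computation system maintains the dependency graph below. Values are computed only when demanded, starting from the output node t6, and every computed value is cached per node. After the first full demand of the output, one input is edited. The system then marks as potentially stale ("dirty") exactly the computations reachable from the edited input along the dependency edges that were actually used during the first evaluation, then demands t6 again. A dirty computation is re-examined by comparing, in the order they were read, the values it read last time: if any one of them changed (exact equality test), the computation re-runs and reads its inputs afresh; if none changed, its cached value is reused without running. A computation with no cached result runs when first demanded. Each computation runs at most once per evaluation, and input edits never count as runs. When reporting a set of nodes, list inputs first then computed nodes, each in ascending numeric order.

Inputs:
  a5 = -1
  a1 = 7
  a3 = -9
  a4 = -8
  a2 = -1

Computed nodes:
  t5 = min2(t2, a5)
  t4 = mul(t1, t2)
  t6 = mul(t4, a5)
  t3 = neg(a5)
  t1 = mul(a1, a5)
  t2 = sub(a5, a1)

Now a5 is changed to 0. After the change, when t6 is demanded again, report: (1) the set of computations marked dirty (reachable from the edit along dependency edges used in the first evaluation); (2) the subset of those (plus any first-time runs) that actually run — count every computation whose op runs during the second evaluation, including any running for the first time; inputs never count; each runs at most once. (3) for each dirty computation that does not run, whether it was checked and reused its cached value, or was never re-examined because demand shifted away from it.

First evaluation (everything demanded from the output):
  t1 = mul(7, -1) = -7
  t2 = sub(-1, 7) = -8
  t4 = mul(-7, -8) = 56
  t6 = mul(56, -1) = -56

Propagation after the edit:
  t1: runs — a5 -1->0; result 0.
  t2: runs — a5 -1->0; result -7.
  t4: runs — t1 -7->0; t2 -8->-7; result 0.
  t6: runs — t4 56->0; a5 -1->0; result 0.

Marked dirty: t1, t2, t4, t6.
Computations that run: t1, t2, t4, t6 — 4 in total.
Every dirty computation ran.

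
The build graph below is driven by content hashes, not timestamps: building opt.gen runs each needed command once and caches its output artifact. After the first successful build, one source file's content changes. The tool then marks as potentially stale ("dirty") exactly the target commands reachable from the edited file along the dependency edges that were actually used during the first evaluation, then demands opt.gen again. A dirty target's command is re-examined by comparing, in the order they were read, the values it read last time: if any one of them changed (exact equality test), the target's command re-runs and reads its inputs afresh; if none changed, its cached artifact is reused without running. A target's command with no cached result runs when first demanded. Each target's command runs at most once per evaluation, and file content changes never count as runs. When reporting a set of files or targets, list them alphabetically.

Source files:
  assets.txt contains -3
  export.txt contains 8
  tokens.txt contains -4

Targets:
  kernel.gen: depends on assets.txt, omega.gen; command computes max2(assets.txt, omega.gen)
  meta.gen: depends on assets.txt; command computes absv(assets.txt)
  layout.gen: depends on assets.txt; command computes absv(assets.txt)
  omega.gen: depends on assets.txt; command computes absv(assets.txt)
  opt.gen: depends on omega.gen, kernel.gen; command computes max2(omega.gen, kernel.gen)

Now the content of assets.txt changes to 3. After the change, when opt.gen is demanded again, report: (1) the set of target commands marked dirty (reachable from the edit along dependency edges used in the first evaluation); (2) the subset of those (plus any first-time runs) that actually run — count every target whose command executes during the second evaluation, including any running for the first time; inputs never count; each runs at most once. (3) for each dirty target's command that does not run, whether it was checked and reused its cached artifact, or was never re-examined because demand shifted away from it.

Dirty set: kernel.gen, omega.gen, opt.gen.
Run set: kernel.gen, omega.gen (2 run).
Re-examined without running (cache reused): opt.gen.
The important point: at opt.gen every value read last time is unchanged, so the dirty flag clears without a run.

Initial pass — values computed on the first demand:
  omega.gen = absv(-3) = 3
  kernel.gen = max2(-3, 3) = 3
  opt.gen = max2(3, 3) = 3

Second demand — change propagation:
  omega.gen: re-runs because assets.txt -3->3; new result 3 (unchanged).
  kernel.gen: re-runs because assets.txt -3->3; new result 3 (unchanged).
  opt.gen: re-examined; everything it read last time is the same (omega.gen unchanged, kernel.gen unchanged) — cache 3 kept, no run.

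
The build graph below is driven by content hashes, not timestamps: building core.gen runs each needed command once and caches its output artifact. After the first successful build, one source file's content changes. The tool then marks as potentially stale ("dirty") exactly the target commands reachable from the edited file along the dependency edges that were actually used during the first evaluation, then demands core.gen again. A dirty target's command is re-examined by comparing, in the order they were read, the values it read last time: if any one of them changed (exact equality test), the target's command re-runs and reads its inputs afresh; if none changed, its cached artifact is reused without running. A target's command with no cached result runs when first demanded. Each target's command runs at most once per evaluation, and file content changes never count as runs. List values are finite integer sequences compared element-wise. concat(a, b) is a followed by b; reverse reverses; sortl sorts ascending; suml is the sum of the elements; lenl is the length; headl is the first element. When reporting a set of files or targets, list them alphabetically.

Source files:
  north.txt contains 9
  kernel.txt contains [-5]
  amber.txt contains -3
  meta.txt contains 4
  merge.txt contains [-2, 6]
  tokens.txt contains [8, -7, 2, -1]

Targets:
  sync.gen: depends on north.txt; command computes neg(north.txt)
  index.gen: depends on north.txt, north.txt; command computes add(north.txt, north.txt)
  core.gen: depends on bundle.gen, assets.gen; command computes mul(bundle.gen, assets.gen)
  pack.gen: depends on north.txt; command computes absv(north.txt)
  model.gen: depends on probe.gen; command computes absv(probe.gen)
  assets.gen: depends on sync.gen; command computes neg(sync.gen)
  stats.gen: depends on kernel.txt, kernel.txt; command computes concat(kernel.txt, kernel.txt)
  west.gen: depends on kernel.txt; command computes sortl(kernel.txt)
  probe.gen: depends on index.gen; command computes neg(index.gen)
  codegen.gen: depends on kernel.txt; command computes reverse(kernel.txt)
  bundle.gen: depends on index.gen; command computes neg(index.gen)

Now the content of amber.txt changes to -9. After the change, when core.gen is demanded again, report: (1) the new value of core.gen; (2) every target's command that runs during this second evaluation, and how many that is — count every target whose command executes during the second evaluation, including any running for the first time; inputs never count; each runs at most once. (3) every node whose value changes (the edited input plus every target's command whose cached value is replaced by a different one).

Initial pass — values computed on the first demand:
  index.gen = add(9, 9) = 18
  bundle.gen = neg(18) = -18
  sync.gen = neg(9) = -9
  assets.gen = neg(-9) = 9
  core.gen = mul(-18, 9) = -162

Second demand — change propagation:
  no demanded computation ever read amber.txt, so the edit dirties nothing and nothing runs.

The important point: nothing the output needs ever reads amber.txt, so the edit is invisible to it.

core.gen now evaluates to -162.
Run set: none (0 run).
Changed values: amber.txt.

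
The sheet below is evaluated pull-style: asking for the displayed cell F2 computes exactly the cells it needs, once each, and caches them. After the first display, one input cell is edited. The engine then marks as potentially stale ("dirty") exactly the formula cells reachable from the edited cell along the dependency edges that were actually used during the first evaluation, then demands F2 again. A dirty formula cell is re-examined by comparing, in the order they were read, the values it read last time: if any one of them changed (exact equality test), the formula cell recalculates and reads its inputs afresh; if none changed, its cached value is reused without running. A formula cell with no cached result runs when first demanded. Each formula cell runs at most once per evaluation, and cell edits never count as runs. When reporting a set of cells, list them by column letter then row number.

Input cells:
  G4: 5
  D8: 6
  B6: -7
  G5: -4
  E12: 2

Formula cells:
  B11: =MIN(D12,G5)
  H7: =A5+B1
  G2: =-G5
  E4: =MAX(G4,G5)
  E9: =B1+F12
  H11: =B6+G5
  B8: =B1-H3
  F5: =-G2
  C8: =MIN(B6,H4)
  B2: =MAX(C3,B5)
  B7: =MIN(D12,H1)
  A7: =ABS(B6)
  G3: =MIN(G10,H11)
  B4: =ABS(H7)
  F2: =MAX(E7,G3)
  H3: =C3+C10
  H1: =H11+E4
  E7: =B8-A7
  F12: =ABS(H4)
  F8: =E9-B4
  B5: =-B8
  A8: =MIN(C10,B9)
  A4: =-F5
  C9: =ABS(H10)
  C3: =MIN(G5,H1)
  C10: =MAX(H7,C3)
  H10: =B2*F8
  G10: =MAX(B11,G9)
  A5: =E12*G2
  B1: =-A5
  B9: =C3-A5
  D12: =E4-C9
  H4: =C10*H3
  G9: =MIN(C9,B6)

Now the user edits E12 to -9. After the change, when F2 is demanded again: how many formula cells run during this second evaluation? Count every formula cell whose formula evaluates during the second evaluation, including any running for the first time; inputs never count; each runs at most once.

16 formula cells run: A5, B1, B2, B5, B8, B11, C9, D12, E7, E9, F2, F8, G9, G10, H7, H10.
Note where the cutoff bites: C10 is checked, finds nothing changed, and keeps its cache.

First demand of the output computes:
  A7 = ABS(-7) = 7
  E4 = MAX(5, -4) = 5
  G2 = -(-4) = 4
  A5 = 2 * 4 = 8
  B1 = -(8) = -8
  H7 = 8 + -8 = 0
  B4 = ABS(0) = 0
  H11 = -7 + -4 = -11
  H1 = -11 + 5 = -6
  C3 = MIN(-4, -6) = -6
  C10 = MAX(0, -6) = 0
  H3 = -6 + 0 = -6
  B8 = -8 - -6 = -2
  B5 = -(-2) = 2
  B2 = MAX(-6, 2) = 2
  E7 = -2 - 7 = -9
  H4 = 0 * -6 = 0
  F12 = ABS(0) = 0
  E9 = -8 + 0 = -8
  F8 = -8 - 0 = -8
  H10 = 2 * -8 = -16
  C9 = ABS(-16) = 16
  D12 = 5 - 16 = -11
  B11 = MIN(-11, -4) = -11
  G9 = MIN(16, -7) = -7
  G10 = MAX(-11, -7) = -7
  G3 = MIN(-7, -11) = -11
  F2 = MAX(-9, -11) = -9

After the edit, cleaning proceeds:
  A5: a read changed (E12 2->-9) — executes, giving -36.
  B1: a read changed (A5 8->-36) — executes, giving 36.
  H7: a read changed (A5 8->-36; B1 -8->36) — executes, giving 0 — identical to its old value.
  B4: dirty, but its reads are unchanged (H7 unchanged); cached 0 stands.
  C10: dirty, but its reads are unchanged (H7 unchanged, C3 unchanged); cached 0 stands.
  H3: dirty, but its reads are unchanged (C3 unchanged, C10 unchanged); cached -6 stands.
  B8: a read changed (B1 -8->36) — executes, giving 42.
  B5: a read changed (B8 -2->42) — executes, giving -42.
  B2: a read changed (B5 2->-42) — executes, giving -6.
  E7: a read changed (B8 -2->42) — executes, giving 35.
  H4: dirty, but its reads are unchanged (C10 unchanged, H3 unchanged); cached 0 stands.
  F12: dirty, but its reads are unchanged (H4 unchanged); cached 0 stands.
  E9: a read changed (B1 -8->36) — executes, giving 36.
  F8: a read changed (E9 -8->36) — executes, giving 36.
  H10: a read changed (B2 2->-6; F8 -8->36) — executes, giving -216.
  C9: a read changed (H10 -16->-216) — executes, giving 216.
  D12: a read changed (C9 16->216) — executes, giving -211.
  B11: a read changed (D12 -11->-211) — executes, giving -211.
  G9: a read changed (C9 16->216) — executes, giving -7 — identical to its old value.
  G10: a read changed (B11 -11->-211) — executes, giving -7 — identical to its old value.
  G3: dirty, but its reads are unchanged (G10 unchanged, H11 unchanged); cached -11 stands.
  F2: a read changed (E7 -9->35) — executes, giving 35.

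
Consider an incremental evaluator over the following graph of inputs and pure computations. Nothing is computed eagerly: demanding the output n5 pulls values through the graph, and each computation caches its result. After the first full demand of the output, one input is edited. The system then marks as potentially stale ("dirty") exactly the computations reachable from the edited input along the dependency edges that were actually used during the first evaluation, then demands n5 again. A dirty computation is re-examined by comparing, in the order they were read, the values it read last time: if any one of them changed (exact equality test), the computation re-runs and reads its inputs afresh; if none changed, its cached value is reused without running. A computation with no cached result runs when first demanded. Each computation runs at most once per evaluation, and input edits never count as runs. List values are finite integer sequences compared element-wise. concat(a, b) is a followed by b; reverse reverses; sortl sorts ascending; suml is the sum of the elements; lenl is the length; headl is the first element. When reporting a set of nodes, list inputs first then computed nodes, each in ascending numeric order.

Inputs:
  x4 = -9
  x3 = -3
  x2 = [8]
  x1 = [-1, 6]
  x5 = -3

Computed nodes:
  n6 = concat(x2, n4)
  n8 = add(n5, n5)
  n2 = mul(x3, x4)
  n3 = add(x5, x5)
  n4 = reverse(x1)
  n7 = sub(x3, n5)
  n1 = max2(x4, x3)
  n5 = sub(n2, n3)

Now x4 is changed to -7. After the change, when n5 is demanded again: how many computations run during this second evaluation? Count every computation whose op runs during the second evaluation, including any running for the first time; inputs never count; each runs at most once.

Initial pass — values computed on the first demand:
  n2 = mul(-3, -9) = 27
  n3 = add(-3, -3) = -6
  n5 = sub(27, -6) = 33

Second demand — change propagation:
  n2: re-runs because x4 -9->-7; new result 21.
  n5: re-runs because n2 27->21; new result 27.

Run set: n2, n5 (2 run).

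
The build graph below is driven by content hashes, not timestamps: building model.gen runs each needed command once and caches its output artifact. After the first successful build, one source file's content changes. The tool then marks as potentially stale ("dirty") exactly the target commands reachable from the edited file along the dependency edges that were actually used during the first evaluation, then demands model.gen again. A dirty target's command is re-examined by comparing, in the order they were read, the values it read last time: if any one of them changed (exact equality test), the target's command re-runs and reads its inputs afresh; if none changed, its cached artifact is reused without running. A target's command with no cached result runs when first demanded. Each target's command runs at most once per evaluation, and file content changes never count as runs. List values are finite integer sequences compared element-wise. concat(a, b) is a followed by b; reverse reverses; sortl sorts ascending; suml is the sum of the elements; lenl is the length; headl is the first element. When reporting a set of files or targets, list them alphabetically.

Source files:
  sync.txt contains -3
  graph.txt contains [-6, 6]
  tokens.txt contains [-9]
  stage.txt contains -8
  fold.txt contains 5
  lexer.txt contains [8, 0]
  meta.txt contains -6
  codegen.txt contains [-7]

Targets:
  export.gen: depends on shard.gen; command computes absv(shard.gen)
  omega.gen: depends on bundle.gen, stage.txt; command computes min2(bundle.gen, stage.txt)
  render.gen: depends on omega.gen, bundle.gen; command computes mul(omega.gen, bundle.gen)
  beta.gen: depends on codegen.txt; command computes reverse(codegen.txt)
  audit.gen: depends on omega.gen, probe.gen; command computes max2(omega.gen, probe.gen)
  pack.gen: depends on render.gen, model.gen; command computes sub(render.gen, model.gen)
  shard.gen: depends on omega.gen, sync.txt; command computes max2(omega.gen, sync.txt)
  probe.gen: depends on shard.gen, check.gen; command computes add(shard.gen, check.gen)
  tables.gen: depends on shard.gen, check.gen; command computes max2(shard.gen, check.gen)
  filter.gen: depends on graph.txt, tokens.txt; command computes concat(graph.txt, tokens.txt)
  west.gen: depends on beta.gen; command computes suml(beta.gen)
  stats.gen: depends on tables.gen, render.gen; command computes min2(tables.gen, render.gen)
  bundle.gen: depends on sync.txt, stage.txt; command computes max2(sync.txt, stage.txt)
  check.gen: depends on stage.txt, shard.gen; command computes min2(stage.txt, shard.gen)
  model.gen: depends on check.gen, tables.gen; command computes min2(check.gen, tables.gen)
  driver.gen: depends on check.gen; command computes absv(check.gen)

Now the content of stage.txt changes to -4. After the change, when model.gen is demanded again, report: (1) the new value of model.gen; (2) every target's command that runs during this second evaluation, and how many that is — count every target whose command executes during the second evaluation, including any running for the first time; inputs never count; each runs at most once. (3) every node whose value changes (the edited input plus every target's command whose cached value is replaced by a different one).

Initial pass — values computed on the first demand:
  bundle.gen = max2(-3, -8) = -3
  omega.gen = min2(-3, -8) = -8
  shard.gen = max2(-8, -3) = -3
  check.gen = min2(-8, -3) = -8
  tables.gen = max2(-3, -8) = -3
  model.gen = min2(-8, -3) = -8

Second demand — change propagation:
  bundle.gen: re-runs because stage.txt -8->-4; new result -3 (unchanged).
  omega.gen: re-runs because stage.txt -8->-4; new result -4.
  shard.gen: re-runs because omega.gen -8->-4; new result -3 (unchanged).
  check.gen: re-runs because stage.txt -8->-4; new result -4.
  tables.gen: re-runs because check.gen -8->-4; new result -3 (unchanged).
  model.gen: re-runs because check.gen -8->-4; new result -4.

model.gen now evaluates to -4.
Run set: bundle.gen, check.gen, model.gen, omega.gen, shard.gen, tables.gen (6 run).
Changed values: check.gen, model.gen, omega.gen, stage.txt.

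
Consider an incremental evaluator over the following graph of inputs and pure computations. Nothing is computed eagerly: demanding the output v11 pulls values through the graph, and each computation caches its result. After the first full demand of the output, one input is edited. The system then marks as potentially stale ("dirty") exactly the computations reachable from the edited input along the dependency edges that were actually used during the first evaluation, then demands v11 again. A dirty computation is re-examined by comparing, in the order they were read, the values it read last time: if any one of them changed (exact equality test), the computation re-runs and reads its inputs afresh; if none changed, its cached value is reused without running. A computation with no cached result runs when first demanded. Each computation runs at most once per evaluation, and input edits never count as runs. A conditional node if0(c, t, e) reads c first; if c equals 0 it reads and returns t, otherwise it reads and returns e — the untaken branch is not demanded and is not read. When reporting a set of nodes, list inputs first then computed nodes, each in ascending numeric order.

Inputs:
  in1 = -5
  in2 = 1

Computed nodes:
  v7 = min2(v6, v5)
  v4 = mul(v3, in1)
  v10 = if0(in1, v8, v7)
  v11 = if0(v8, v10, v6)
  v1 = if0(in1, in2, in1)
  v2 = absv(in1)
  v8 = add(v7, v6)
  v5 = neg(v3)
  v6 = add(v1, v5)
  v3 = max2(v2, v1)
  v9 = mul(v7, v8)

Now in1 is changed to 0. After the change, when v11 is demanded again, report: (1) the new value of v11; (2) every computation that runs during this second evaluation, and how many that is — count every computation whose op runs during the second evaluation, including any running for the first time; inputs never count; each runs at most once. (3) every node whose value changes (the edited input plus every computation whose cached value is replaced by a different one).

v11 now evaluates to 0.
Run set: v1, v2, v3, v5, v6, v7, v8, v11 (8 run).
Changed values: in1, v1, v2, v3, v5, v6, v7, v8, v11.

Initial pass — values computed on the first demand:
  v1 = if0(in1=-5 -> else branch in1) = -5
  v2 = absv(-5) = 5
  v3 = max2(5, -5) = 5
  v5 = neg(5) = -5
  v6 = add(-5, -5) = -10
  v7 = min2(-10, -5) = -10
  v8 = add(-10, -10) = -20
  v11 = if0(v8=-20 -> else branch v6) = -10

Second demand — change propagation:
  v1: re-runs because in1 -5->0; in1 -5->0; new result 1.
  v2: re-runs because in1 -5->0; new result 0.
  v3: re-runs because v2 5->0; v1 -5->1; new result 1.
  v5: re-runs because v3 5->1; new result -1.
  v6: re-runs because v1 -5->1; v5 -5->-1; new result 0.
  v7: re-runs because v6 -10->0; v5 -5->-1; new result -1.
  v8: re-runs because v7 -10->-1; v6 -10->0; new result -1.
  v11: re-runs because v8 -20->-1; v6 -10->0; new result 0.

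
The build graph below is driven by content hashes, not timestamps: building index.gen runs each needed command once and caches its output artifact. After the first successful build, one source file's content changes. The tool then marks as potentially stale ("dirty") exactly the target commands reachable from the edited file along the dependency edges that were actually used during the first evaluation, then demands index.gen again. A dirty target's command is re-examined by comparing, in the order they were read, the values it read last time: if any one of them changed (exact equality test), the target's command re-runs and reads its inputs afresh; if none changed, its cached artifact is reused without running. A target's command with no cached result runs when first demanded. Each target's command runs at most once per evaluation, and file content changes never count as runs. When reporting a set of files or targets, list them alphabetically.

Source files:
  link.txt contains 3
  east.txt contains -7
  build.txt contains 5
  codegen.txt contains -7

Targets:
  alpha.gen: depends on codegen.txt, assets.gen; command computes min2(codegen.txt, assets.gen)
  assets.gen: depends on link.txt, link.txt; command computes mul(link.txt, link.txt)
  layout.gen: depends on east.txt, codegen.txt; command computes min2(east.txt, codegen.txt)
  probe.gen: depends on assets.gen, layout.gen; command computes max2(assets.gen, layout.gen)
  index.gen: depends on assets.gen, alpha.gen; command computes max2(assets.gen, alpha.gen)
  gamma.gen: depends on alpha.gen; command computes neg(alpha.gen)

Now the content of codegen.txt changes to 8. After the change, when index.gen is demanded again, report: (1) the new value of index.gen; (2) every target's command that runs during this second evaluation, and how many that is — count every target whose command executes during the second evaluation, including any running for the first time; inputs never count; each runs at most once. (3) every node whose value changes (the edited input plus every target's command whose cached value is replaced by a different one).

index.gen now evaluates to 9.
Run set: alpha.gen, index.gen (2 run).
Changed values: alpha.gen, codegen.txt.

Initial pass — values computed on the first demand:
  assets.gen = mul(3, 3) = 9
  alpha.gen = min2(-7, 9) = -7
  index.gen = max2(9, -7) = 9

Second demand — change propagation:
  alpha.gen: re-runs because codegen.txt -7->8; new result 8.
  index.gen: re-runs because alpha.gen -7->8; new result 9 (unchanged).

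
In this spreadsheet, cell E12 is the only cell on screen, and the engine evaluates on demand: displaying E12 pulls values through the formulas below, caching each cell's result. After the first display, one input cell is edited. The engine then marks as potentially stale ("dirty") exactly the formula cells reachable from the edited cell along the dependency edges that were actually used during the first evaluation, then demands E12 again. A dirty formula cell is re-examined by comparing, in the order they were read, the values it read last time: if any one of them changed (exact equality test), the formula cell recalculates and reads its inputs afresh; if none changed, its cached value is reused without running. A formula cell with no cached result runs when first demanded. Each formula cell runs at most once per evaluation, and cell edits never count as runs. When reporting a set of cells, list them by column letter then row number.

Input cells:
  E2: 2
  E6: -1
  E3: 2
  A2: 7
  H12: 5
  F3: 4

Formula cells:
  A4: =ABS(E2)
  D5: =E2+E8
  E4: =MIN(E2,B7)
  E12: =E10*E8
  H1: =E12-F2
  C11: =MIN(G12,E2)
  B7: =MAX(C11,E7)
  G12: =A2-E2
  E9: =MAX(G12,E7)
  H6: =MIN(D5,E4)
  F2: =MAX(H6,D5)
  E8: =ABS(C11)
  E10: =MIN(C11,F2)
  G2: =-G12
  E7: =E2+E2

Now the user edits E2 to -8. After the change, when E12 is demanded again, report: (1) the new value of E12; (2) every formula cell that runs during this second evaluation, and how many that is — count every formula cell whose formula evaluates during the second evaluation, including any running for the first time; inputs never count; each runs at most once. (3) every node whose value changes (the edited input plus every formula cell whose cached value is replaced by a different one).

Initial pass — values computed on the first demand:
  E7 = 2 + 2 = 4
  G12 = 7 - 2 = 5
  C11 = MIN(5, 2) = 2
  B7 = MAX(2, 4) = 4
  E4 = MIN(2, 4) = 2
  E8 = ABS(2) = 2
  D5 = 2 + 2 = 4
  H6 = MIN(4, 2) = 2
  F2 = MAX(2, 4) = 4
  E10 = MIN(2, 4) = 2
  E12 = 2 * 2 = 4

Second demand — change propagation:
  E7: re-runs because E2 2->-8; E2 2->-8; new result -16.
  G12: re-runs because E2 2->-8; new result 15.
  C11: re-runs because G12 5->15; E2 2->-8; new result -8.
  B7: re-runs because C11 2->-8; E7 4->-16; new result -8.
  E4: re-runs because E2 2->-8; B7 4->-8; new result -8.
  E8: re-runs because C11 2->-8; new result 8.
  D5: re-runs because E2 2->-8; E8 2->8; new result 0.
  H6: re-runs because D5 4->0; E4 2->-8; new result -8.
  F2: re-runs because H6 2->-8; D5 4->0; new result 0.
  E10: re-runs because C11 2->-8; F2 4->0; new result -8.
  E12: re-runs because E10 2->-8; E8 2->8; new result -64.

E12 now evaluates to -64.
Run set: B7, C11, D5, E4, E7, E8, E10, E12, F2, G12, H6 (11 run).
Changed values: B7, C11, D5, E2, E4, E7, E8, E10, E12, F2, G12, H6.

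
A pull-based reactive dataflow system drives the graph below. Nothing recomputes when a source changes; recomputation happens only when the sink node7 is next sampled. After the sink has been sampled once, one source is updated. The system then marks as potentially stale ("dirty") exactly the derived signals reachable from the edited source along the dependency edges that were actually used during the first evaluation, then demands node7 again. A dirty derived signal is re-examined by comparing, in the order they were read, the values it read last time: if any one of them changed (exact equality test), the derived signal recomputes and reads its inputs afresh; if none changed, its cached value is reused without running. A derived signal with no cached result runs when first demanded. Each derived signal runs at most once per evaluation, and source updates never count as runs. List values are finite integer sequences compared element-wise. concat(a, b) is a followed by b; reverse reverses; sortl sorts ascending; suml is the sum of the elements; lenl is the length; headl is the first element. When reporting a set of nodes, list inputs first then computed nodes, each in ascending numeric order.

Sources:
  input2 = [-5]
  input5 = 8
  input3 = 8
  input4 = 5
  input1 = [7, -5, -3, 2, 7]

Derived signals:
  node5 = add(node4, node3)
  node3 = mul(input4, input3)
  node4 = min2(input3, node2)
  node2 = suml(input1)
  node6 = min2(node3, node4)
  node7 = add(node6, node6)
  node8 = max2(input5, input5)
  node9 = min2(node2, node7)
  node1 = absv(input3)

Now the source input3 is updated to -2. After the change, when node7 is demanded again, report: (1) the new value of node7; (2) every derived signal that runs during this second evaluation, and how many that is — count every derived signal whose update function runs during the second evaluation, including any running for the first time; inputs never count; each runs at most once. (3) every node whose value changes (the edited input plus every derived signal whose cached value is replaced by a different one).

First evaluation (everything demanded from the output):
  node2 = suml([7, -5, -3, 2, 7]) = 8
  node3 = mul(5, 8) = 40
  node4 = min2(8, 8) = 8
  node6 = min2(40, 8) = 8
  node7 = add(8, 8) = 16

Propagation after the edit:
  node3: runs — input3 8->-2; result -10.
  node4: runs — input3 8->-2; result -2.
  node6: runs — node3 40->-10; node4 8->-2; result -10.
  node7: runs — node6 8->-10; node6 8->-10; result -20.

New value of node7: -20.
Derived signals that run: node3, node4, node6, node7 — 4 in total.
Values that change: input3, node3, node4, node6, node7.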